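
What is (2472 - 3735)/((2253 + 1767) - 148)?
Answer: -1263/3872 ≈ -0.32619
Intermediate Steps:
(2472 - 3735)/((2253 + 1767) - 148) = -1263/(4020 - 148) = -1263/3872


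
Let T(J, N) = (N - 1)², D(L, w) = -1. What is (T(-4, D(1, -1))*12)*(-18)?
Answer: -864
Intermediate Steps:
T(J, N) = (-1 + N)²
(T(-4, D(1, -1))*12)*(-18) = ((-1 - 1)²*12)*(-18) = ((-2)²*12)*(-18) = (4*12)*(-18) = 48*(-18) = -864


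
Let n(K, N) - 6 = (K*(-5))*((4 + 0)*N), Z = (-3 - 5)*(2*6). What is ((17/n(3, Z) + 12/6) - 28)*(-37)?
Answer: 5546263/5766 ≈ 961.89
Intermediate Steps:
Z = -96 (Z = -8*12 = -96)
n(K, N) = 6 - 20*K*N (n(K, N) = 6 + (K*(-5))*((4 + 0)*N) = 6 + (-5*K)*(4*N) = 6 - 20*K*N)
((17/n(3, Z) + 12/6) - 28)*(-37) = ((17/(6 - 20*3*(-96)) + 12/6) - 28)*(-37) = ((17/(6 + 5760) + 12*(1/6)) - 28)*(-37) = ((17/5766 + 2) - 28)*(-37) = (11549/5766 - 28)*(-37) = -149899/5766*(-37) = 5546263/5766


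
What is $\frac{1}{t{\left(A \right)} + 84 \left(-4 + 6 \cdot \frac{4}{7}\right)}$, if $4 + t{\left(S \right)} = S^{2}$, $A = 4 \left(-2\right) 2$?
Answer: $\frac{1}{204} \approx 0.004902$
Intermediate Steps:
$A = -16$ ($A = \left(-8\right) 2 = -16$)
$t{\left(S \right)} = -4 + S^{2}$
$\frac{1}{t{\left(A \right)} + 84 \left(-4 + 6 \cdot \frac{4}{7}\right)} = \frac{1}{\left(-4 + \left(-16\right)^{2}\right) + 84 \left(-4 + 6 \cdot \frac{4}{7}\right)} = \frac{1}{\left(-4 + 256\right) + 84 \left(-4 + 6 \cdot 4 \cdot \frac{1}{7}\right)} = \frac{1}{252 + 84 \left(-4 + 6 \cdot \frac{4}{7}\right)} = \frac{1}{252 + 84 \left(-4 + \frac{24}{7}\right)} = \frac{1}{252 + 84 \left(- \frac{4}{7}\right)} = \frac{1}{252 - 48} = \frac{1}{204}$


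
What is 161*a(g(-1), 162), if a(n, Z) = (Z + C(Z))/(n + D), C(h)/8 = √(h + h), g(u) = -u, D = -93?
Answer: -1071/2 ≈ -535.50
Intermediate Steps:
C(h) = 8*√2*√h (C(h) = 8*√(h + h) = 8*√(2*h) = 8*(√2*√h) = 8*√2*√h)
a(n, Z) = (Z + 8*√2*√Z)/(-93 + n) (a(n, Z) = (Z + 8*√2*√Z)/(n - 93) = (Z + 8*√2*√Z)/(-93 + n))
161*a(g(-1), 162) = 161*((162 + 8*√2*√162)/(-93 - 1*(-1))) = 161*((162 + 8*√2*(9*√2))/(-93 + 1)) = 161*((162 + 144)/(-92)) = 161*(-1/92*306) = 161*(-153/46) = -1071/2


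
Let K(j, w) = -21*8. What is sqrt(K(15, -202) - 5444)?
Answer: 2*I*sqrt(1403) ≈ 74.913*I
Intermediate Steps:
K(j, w) = -168
sqrt(K(15, -202) - 5444) = sqrt(-168 - 5444) = sqrt(-5612) = 2*I*sqrt(1403)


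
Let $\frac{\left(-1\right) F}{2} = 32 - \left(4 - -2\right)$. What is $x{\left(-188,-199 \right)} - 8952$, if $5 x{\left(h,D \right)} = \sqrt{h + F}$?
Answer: $-8952 + \frac{4 i \sqrt{15}}{5} \approx -8952.0 + 3.0984 i$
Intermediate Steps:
$F = -52$ ($F = - 2 \left(32 - \left(4 - -2\right)\right) = - 2 \left(32 - \left(4 + 2\right)\right) = - 2 \left(32 - 6\right) = \left(-2\right) 26 = -52$)
$x{\left(h,D \right)} = \frac{\sqrt{-52 + h}}{5}$ ($x{\left(h,D \right)} = \frac{\sqrt{h - 52}}{5} = \frac{\sqrt{-52 + h}}{5}$)
$x{\left(-188,-199 \right)} - 8952 = \frac{\sqrt{-52 - 188}}{5} - 8952 = \frac{\sqrt{-240}}{5} - 8952 = \frac{4 i \sqrt{15}}{5} - 8952 = -8952 + \frac{4 i \sqrt{15}}{5}$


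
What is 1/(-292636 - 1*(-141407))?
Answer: -1/151229 ≈ -6.6125e-6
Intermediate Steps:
1/(-292636 - 1*(-141407)) = 1/(-292636 + 141407) = 1/(-151229) = -1/151229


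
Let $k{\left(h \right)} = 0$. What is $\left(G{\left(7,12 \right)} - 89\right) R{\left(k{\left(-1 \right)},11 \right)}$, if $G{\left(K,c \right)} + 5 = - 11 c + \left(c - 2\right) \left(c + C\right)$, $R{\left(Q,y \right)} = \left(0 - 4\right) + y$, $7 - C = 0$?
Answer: $-252$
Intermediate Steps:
$C = 7$ ($C = 7 - 0 = 7 + 0 = 7$)
$R{\left(Q,y \right)} = -4 + y$
$G{\left(K,c \right)} = -5 - 11 c + \left(-2 + c\right) \left(7 + c\right)$ ($G{\left(K,c \right)} = -5 - \left(11 c - \left(c - 2\right) \left(c + 7\right)\right) = -5 - \left(11 c - \left(-2 + c\right) \left(7 + c\right)\right) = -5 - 11 c + \left(-2 + c\right) \left(7 + c\right)$)
$\left(G{\left(7,12 \right)} - 89\right) R{\left(k{\left(-1 \right)},11 \right)} = \left(\left(-19 + 12^{2} - 72\right) - 89\right) \left(-4 + 11\right) = \left(\left(-19 + 144 - 72\right) - 89\right) 7 = \left(53 - 89\right) 7 = \left(-36\right) 7 = -252$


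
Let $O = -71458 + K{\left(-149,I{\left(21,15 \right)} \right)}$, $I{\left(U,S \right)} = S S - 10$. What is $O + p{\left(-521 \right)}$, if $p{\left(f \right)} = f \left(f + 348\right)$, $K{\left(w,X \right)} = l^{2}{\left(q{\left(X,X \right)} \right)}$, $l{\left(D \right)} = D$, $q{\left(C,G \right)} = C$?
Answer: $64900$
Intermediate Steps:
$I{\left(U,S \right)} = -10 + S^{2}$ ($I{\left(U,S \right)} = S^{2} - 10 = -10 + S^{2}$)
$K{\left(w,X \right)} = X^{2}$
$p{\left(f \right)} = f \left(348 + f\right)$
$O = -25233$ ($O = -71458 + \left(-10 + 15^{2}\right)^{2} = -71458 + \left(-10 + 225\right)^{2} = -71458 + 215^{2} = -71458 + 46225 = -25233$)
$O + p{\left(-521 \right)} = -25233 - 521 \left(348 - 521\right) = -25233 - -90133 = -25233 + 90133 = 64900$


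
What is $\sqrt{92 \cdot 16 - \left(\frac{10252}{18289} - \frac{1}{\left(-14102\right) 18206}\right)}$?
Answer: $\frac{\sqrt{8110596947103778344222491211}}{2347768184234} \approx 38.359$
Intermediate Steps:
$\sqrt{92 \cdot 16 - \left(\frac{10252}{18289} - \frac{1}{\left(-14102\right) 18206}\right)} = \sqrt{1472 - \frac{2632108873313}{4695536368468}} = \sqrt{\frac{6909197425511583}{4695536368468}} = \frac{\sqrt{8110596947103778344222491211}}{2347768184234}$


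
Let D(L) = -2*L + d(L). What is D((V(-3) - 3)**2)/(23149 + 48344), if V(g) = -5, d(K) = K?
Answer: -64/71493 ≈ -0.00089519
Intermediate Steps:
D(L) = -L (D(L) = -2*L + L = -L)
D((V(-3) - 3)**2)/(23149 + 48344) = (-(-5 - 3)**2)/(23149 + 48344) = -1*(-8)**2/71493 = -1*64*(1/71493) = -64*1/71493 = -64/71493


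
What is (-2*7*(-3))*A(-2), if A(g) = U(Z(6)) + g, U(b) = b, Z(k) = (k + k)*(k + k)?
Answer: 5964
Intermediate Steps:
Z(k) = 4*k² (Z(k) = (2*k)*(2*k) = 4*k²)
A(g) = 144 + g (A(g) = 4*6² + g = 4*36 + g = 144 + g)
(-2*7*(-3))*A(-2) = (-2*7*(-3))*(144 - 2) = -14*(-3)*142 = 42*142 = 5964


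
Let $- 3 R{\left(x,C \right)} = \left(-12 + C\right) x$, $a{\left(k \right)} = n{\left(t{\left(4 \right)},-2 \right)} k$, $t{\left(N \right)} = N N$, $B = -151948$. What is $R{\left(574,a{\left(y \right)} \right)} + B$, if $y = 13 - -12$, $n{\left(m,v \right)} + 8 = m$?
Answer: $- \frac{563756}{3} \approx -1.8792 \cdot 10^{5}$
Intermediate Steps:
$t{\left(N \right)} = N^{2}$
$n{\left(m,v \right)} = -8 + m$
$y = 25$ ($y = 13 + 12 = 25$)
$a{\left(k \right)} = 8 k$ ($a{\left(k \right)} = \left(-8 + 4^{2}\right) k = \left(-8 + 16\right) k = 8 k$)
$R{\left(x,C \right)} = - \frac{x \left(-12 + C\right)}{3}$ ($R{\left(x,C \right)} = - \frac{\left(-12 + C\right) x}{3} = - \frac{x \left(-12 + C\right)}{3}$)
$R{\left(574,a{\left(y \right)} \right)} + B = \frac{1}{3} \cdot 574 \left(12 - 8 \cdot 25\right) - 151948 = \frac{1}{3} \cdot 574 \left(12 - 200\right) - 151948 = \frac{1}{3} \cdot 574 \left(-188\right) - 151948 = - \frac{107912}{3} - 151948 = - \frac{563756}{3}$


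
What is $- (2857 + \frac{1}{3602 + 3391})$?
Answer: $- \frac{19979002}{6993} \approx -2857.0$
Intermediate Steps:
$- (2857 + \frac{1}{3602 + 3391}) = - (2857 + \frac{1}{6993}) = \left(-1\right) \frac{19979002}{6993} = - \frac{19979002}{6993}$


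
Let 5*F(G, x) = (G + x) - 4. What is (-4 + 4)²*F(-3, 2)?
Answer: 0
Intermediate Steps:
F(G, x) = -⅘ + G/5 + x/5 (F(G, x) = ((G + x) - 4)/5 = (-4 + G + x)/5 = -⅘ + G/5 + x/5)
(-4 + 4)²*F(-3, 2) = (-4 + 4)²*(-⅘ + (⅕)*(-3) + (⅕)*2) = 0²*(-⅘ - ⅗ + ⅖) = 0*(-1) = 0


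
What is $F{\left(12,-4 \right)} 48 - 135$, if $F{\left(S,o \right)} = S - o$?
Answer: $633$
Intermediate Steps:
$F{\left(12,-4 \right)} 48 - 135 = \left(12 - -4\right) 48 - 135 = \left(12 + 4\right) 48 - 135 = 16 \cdot 48 - 135 = 768 - 135 = 633$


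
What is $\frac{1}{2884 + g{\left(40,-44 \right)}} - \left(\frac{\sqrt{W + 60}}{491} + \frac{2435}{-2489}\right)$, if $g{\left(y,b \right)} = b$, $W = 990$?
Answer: $\frac{6917889}{7068760} - \frac{5 \sqrt{42}}{491} \approx 0.91266$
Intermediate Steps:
$\frac{1}{2884 + g{\left(40,-44 \right)}} - \left(\frac{\sqrt{W + 60}}{491} + \frac{2435}{-2489}\right) = \frac{1}{2884 - 44} - \left(\frac{\sqrt{990 + 60}}{491} + \frac{2435}{-2489}\right) = \frac{1}{2840} - \left(\sqrt{1050} \cdot \frac{1}{491} + 2435 \left(- \frac{1}{2489}\right)\right) = \frac{1}{2840} - \left(5 \sqrt{42} \cdot \frac{1}{491} - \frac{2435}{2489}\right) = \frac{1}{2840} - \left(\frac{5 \sqrt{42}}{491} - \frac{2435}{2489}\right) = \frac{1}{2840} - \left(- \frac{2435}{2489} + \frac{5 \sqrt{42}}{491}\right) = \frac{1}{2840} + \left(\frac{2435}{2489} - \frac{5 \sqrt{42}}{491}\right) = \frac{6917889}{7068760} - \frac{5 \sqrt{42}}{491}$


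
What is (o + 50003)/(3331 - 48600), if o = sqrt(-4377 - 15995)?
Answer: -50003/45269 - 2*I*sqrt(5093)/45269 ≈ -1.1046 - 0.0031529*I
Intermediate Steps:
o = 2*I*sqrt(5093) (o = sqrt(-20372) = 2*I*sqrt(5093) ≈ 142.73*I)
(o + 50003)/(3331 - 48600) = (2*I*sqrt(5093) + 50003)/(3331 - 48600) = (50003 + 2*I*sqrt(5093))/(-45269) = (50003 + 2*I*sqrt(5093))*(-1/45269) = -50003/45269 - 2*I*sqrt(5093)/45269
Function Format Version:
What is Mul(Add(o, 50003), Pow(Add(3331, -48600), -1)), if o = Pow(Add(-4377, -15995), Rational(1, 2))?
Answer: Add(Rational(-50003, 45269), Mul(Rational(-2, 45269), I, Pow(5093, Rational(1, 2)))) ≈ Add(-1.1046, Mul(-0.0031529, I))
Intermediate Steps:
o = Mul(2, I, Pow(5093, Rational(1, 2))) (o = Pow(-20372, Rational(1, 2)) = Mul(2, I, Pow(5093, Rational(1, 2))) ≈ Mul(142.73, I))
Mul(Add(o, 50003), Pow(Add(3331, -48600), -1)) = Mul(Add(Mul(2, I, Pow(5093, Rational(1, 2))), 50003), Pow(Add(3331, -48600), -1)) = Mul(Add(50003, Mul(2, I, Pow(5093, Rational(1, 2)))), Pow(-45269, -1)) = Mul(Add(50003, Mul(2, I, Pow(5093, Rational(1, 2)))), Rational(-1, 45269)) = Add(Rational(-50003, 45269), Mul(Rational(-2, 45269), I, Pow(5093, Rational(1, 2))))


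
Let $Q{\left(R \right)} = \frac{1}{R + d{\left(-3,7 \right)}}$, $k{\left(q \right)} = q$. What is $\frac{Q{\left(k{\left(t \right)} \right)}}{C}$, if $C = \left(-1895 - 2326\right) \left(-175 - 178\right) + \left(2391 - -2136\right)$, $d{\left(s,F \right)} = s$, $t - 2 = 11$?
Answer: $\frac{1}{14945400} \approx 6.691 \cdot 10^{-8}$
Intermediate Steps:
$t = 13$ ($t = 2 + 11 = 13$)
$Q{\left(R \right)} = \frac{1}{-3 + R}$ ($Q{\left(R \right)} = \frac{1}{R - 3} = \frac{1}{-3 + R}$)
$C = 1494540$ ($C = \left(-4221\right) \left(-353\right) + \left(2391 + 2136\right) = 1490013 + 4527 = 1494540$)
$\frac{Q{\left(k{\left(t \right)} \right)}}{C} = \frac{1}{\left(-3 + 13\right) 1494540} = \frac{1}{10} \cdot \frac{1}{1494540} = \frac{1}{14945400}$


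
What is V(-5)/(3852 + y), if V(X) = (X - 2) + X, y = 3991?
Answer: -12/7843 ≈ -0.0015300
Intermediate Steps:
V(X) = -2 + 2*X (V(X) = (-2 + X) + X = -2 + 2*X)
V(-5)/(3852 + y) = (-2 + 2*(-5))/(3852 + 3991) = (-2 - 10)/7843 = (1/7843)*(-12) = -12/7843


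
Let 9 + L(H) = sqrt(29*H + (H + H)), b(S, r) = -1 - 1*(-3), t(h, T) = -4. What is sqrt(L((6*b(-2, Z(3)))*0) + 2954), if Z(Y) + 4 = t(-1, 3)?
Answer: sqrt(2945) ≈ 54.268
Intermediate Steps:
Z(Y) = -8 (Z(Y) = -4 - 4 = -8)
b(S, r) = 2 (b(S, r) = -1 + 3 = 2)
L(H) = -9 + sqrt(31)*sqrt(H) (L(H) = -9 + sqrt(29*H + (H + H)) = -9 + sqrt(29*H + 2*H) = -9 + sqrt(31*H) = -9 + sqrt(31)*sqrt(H))
sqrt(L((6*b(-2, Z(3)))*0) + 2954) = sqrt((-9 + sqrt(31)*sqrt((6*2)*0)) + 2954) = sqrt((-9 + sqrt(31)*sqrt(12*0)) + 2954) = sqrt((-9 + sqrt(31)*sqrt(0)) + 2954) = sqrt((-9 + sqrt(31)*0) + 2954) = sqrt((-9 + 0) + 2954) = sqrt(-9 + 2954) = sqrt(2945)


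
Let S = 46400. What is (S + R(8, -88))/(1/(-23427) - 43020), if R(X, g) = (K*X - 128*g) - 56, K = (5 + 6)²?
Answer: -1372259952/1007829541 ≈ -1.3616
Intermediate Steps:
K = 121 (K = 11² = 121)
R(X, g) = -56 - 128*g + 121*X (R(X, g) = (121*X - 128*g) - 56 = (-128*g + 121*X) - 56 = -56 - 128*g + 121*X)
(S + R(8, -88))/(1/(-23427) - 43020) = (46400 + (-56 - 128*(-88) + 121*8))/(1/(-23427) - 43020) = (46400 + (-56 + 11264 + 968))/(-1/23427 - 43020) = (46400 + 12176)/(-1007829541/23427) = 58576*(-23427/1007829541) = -1372259952/1007829541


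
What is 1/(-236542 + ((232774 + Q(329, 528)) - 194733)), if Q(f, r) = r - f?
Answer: -1/198302 ≈ -5.0428e-6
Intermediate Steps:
1/(-236542 + ((232774 + Q(329, 528)) - 194733)) = 1/(-236542 + ((232774 + (528 - 1*329)) - 194733)) = 1/(-236542 + ((232774 + (528 - 329)) - 194733)) = 1/(-236542 + ((232774 + 199) - 194733)) = 1/(-236542 + (232973 - 194733)) = 1/(-236542 + 38240) = 1/(-198302) = -1/198302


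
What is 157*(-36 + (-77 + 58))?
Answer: -8635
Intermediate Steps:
157*(-36 + (-77 + 58)) = 157*(-36 - 19) = 157*(-55) = -8635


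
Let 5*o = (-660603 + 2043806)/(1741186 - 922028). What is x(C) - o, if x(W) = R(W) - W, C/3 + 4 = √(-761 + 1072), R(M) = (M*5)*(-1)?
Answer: 293513677/4095790 - 18*√311 ≈ -245.77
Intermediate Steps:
R(M) = -5*M (R(M) = (5*M)*(-1) = -5*M)
C = -12 + 3*√311 (C = -12 + 3*√(-761 + 1072) = -12 + 3*√311 ≈ 40.906)
x(W) = -6*W (x(W) = -5*W - W = -6*W)
o = 1383203/4095790 (o = ((-660603 + 2043806)/(1741186 - 922028))/5 = (1383203/819158)/5 = (1383203*(1/819158))/5 = (⅕)*(1383203/819158) = 1383203/4095790 ≈ 0.33771)
x(C) - o = -6*(-12 + 3*√311) - 1*1383203/4095790 = (72 - 18*√311) - 1383203/4095790 = 293513677/4095790 - 18*√311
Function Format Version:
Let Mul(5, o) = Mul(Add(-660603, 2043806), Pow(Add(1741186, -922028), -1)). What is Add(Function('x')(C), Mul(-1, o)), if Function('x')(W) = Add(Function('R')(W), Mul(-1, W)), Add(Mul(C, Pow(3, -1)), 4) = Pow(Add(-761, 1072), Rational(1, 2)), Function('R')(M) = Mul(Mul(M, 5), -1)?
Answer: Add(Rational(293513677, 4095790), Mul(-18, Pow(311, Rational(1, 2)))) ≈ -245.77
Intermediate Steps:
Function('R')(M) = Mul(-5, M) (Function('R')(M) = Mul(Mul(5, M), -1) = Mul(-5, M))
C = Add(-12, Mul(3, Pow(311, Rational(1, 2)))) (C = Add(-12, Mul(3, Pow(Add(-761, 1072), Rational(1, 2)))) = Add(-12, Mul(3, Pow(311, Rational(1, 2)))) ≈ 40.906)
Function('x')(W) = Mul(-6, W) (Function('x')(W) = Add(Mul(-5, W), Mul(-1, W)) = Mul(-6, W))
o = Rational(1383203, 4095790) (o = Mul(Rational(1, 5), Mul(Add(-660603, 2043806), Pow(Add(1741186, -922028), -1))) = Mul(Rational(1, 5), Mul(1383203, Pow(819158, -1))) = Mul(Rational(1, 5), Mul(1383203, Rational(1, 819158))) = Mul(Rational(1, 5), Rational(1383203, 819158)) = Rational(1383203, 4095790) ≈ 0.33771)
Add(Function('x')(C), Mul(-1, o)) = Add(Mul(-6, Add(-12, Mul(3, Pow(311, Rational(1, 2))))), Mul(-1, Rational(1383203, 4095790))) = Add(Add(72, Mul(-18, Pow(311, Rational(1, 2)))), Rational(-1383203, 4095790)) = Add(Rational(293513677, 4095790), Mul(-18, Pow(311, Rational(1, 2))))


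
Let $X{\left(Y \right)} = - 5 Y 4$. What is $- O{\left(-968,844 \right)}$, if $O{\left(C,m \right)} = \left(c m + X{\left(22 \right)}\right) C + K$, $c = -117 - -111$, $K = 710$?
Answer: $-5328582$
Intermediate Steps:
$X{\left(Y \right)} = - 20 Y$
$c = -6$ ($c = -117 + 111 = -6$)
$O{\left(C,m \right)} = 710 + C \left(-440 - 6 m\right)$ ($O{\left(C,m \right)} = \left(- 6 m - 440\right) C + 710 = \left(-440 - 6 m\right) C + 710 = C \left(-440 - 6 m\right) + 710 = 710 + C \left(-440 - 6 m\right)$)
$- O{\left(-968,844 \right)} = - (710 - -425920 - \left(-5808\right) 844) = - (710 + 425920 + 4901952) = \left(-1\right) 5328582 = -5328582$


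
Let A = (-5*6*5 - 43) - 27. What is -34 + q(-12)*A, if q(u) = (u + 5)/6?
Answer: 668/3 ≈ 222.67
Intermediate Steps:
q(u) = ⅚ + u/6 (q(u) = (5 + u)*(⅙) = ⅚ + u/6)
A = -220 (A = (-30*5 - 43) - 27 = (-150 - 43) - 27 = -193 - 27 = -220)
-34 + q(-12)*A = -34 + (⅚ + (⅙)*(-12))*(-220) = -34 + (⅚ - 2)*(-220) = -34 - 7/6*(-220) = -34 + 770/3 = 668/3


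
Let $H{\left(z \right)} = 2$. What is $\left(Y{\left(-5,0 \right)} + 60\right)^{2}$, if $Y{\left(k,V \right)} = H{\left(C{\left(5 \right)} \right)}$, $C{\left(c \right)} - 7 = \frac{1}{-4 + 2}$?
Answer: $3844$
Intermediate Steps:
$C{\left(c \right)} = \frac{13}{2}$ ($C{\left(c \right)} = 7 + \frac{1}{-4 + 2} = 7 + \frac{1}{-2} = 7 - \frac{1}{2} = \frac{13}{2}$)
$Y{\left(k,V \right)} = 2$
$\left(Y{\left(-5,0 \right)} + 60\right)^{2} = \left(2 + 60\right)^{2} = 62^{2} = 3844$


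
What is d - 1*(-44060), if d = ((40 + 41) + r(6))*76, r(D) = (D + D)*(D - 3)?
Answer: 52952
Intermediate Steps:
r(D) = 2*D*(-3 + D) (r(D) = (2*D)*(-3 + D) = 2*D*(-3 + D))
d = 8892 (d = ((40 + 41) + 2*6*(-3 + 6))*76 = (81 + 2*6*3)*76 = (81 + 36)*76 = 117*76 = 8892)
d - 1*(-44060) = 8892 - 1*(-44060) = 8892 + 44060 = 52952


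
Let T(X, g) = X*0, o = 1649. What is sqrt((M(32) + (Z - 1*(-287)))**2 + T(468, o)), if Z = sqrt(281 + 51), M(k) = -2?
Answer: 285 + 2*sqrt(83) ≈ 303.22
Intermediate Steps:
Z = 2*sqrt(83) (Z = sqrt(332) = 2*sqrt(83) ≈ 18.221)
T(X, g) = 0
sqrt((M(32) + (Z - 1*(-287)))**2 + T(468, o)) = sqrt((-2 + (2*sqrt(83) - 1*(-287)))**2 + 0) = sqrt((-2 + (2*sqrt(83) + 287))**2 + 0) = sqrt((-2 + (287 + 2*sqrt(83)))**2 + 0) = sqrt((285 + 2*sqrt(83))**2 + 0) = sqrt((285 + 2*sqrt(83))**2) = 285 + 2*sqrt(83)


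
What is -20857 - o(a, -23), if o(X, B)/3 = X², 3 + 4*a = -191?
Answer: -111655/4 ≈ -27914.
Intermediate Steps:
a = -97/2 (a = -¾ + (¼)*(-191) = -¾ - 191/4 = -97/2 ≈ -48.500)
o(X, B) = 3*X²
-20857 - o(a, -23) = -20857 - 3*(-97/2)² = -20857 - 3*9409/4 = -20857 - 1*28227/4 = -20857 - 28227/4 = -111655/4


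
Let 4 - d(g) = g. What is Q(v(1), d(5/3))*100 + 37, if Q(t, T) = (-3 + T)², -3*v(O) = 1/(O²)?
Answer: 733/9 ≈ 81.444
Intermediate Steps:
d(g) = 4 - g
v(O) = -1/(3*O²)
Q(v(1), d(5/3))*100 + 37 = (-3 + (4 - 5/3))²*100 + 37 = (-3 + 7/3)²*100 + 37 = (-⅔)²*100 + 37 = (4/9)*100 + 37 = 400/9 + 37 = 733/9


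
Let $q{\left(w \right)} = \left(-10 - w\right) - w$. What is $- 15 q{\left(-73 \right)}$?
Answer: $-2040$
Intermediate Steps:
$q{\left(w \right)} = -10 - 2 w$
$- 15 q{\left(-73 \right)} = - 15 \left(-10 - -146\right) = - 15 \left(-10 + 146\right) = \left(-15\right) 136 = -2040$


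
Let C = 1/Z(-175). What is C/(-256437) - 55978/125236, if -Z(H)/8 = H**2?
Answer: -879233361111191/1967052578085000 ≈ -0.44698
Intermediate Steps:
Z(H) = -8*H**2
C = -1/245000 (C = 1/(-8*(-175)**2) = 1/(-8*30625) = 1/(-245000) = -1/245000 ≈ -4.0816e-6)
C/(-256437) - 55978/125236 = -1/245000/(-256437) - 55978/125236 = -1/245000*(-1/256437) - 55978*1/125236 = 1/62827065000 - 27989/62618 = -879233361111191/1967052578085000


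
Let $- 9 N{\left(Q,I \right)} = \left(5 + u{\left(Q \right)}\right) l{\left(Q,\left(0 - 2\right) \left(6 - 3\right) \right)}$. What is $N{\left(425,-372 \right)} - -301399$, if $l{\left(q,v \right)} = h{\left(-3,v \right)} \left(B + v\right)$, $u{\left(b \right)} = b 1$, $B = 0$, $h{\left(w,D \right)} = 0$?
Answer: $301399$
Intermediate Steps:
$u{\left(b \right)} = b$
$l{\left(q,v \right)} = 0$ ($l{\left(q,v \right)} = 0 \left(0 + v\right) = 0 v = 0$)
$N{\left(Q,I \right)} = 0$ ($N{\left(Q,I \right)} = - \frac{\left(5 + Q\right) 0}{9} = \left(- \frac{1}{9}\right) 0 = 0$)
$N{\left(425,-372 \right)} - -301399 = 0 - -301399 = 0 + 301399 = 301399$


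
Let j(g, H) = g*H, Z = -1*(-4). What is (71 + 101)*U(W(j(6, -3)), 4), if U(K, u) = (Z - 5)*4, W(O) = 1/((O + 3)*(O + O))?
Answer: -688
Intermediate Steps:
Z = 4
j(g, H) = H*g
W(O) = 1/(2*O*(3 + O)) (W(O) = 1/((3 + O)*(2*O)) = 1/(2*O*(3 + O)))
U(K, u) = -4 (U(K, u) = (4 - 5)*4 = -1*4 = -4)
(71 + 101)*U(W(j(6, -3)), 4) = (71 + 101)*(-4) = 172*(-4) = -688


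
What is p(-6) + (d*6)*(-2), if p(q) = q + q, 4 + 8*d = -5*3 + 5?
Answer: 9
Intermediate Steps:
d = -7/4 (d = -½ + (-5*3 + 5)/8 = -½ + (-15 + 5)/8 = -½ + (⅛)*(-10) = -½ - 5/4 = -7/4 ≈ -1.7500)
p(q) = 2*q
p(-6) + (d*6)*(-2) = 2*(-6) - 7/4*6*(-2) = -12 - 21/2*(-2) = -12 + 21 = 9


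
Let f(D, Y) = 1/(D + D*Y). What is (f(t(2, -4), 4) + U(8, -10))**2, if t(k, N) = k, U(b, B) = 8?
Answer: 6561/100 ≈ 65.610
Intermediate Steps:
(f(t(2, -4), 4) + U(8, -10))**2 = (1/(2*(1 + 4)) + 8)**2 = ((1/2)/5 + 8)**2 = ((1/2)*(1/5) + 8)**2 = (1/10 + 8)**2 = (81/10)**2 = 6561/100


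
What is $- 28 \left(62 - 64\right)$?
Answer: $56$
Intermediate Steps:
$- 28 \left(62 - 64\right) = \left(-28\right) \left(-2\right) = 56$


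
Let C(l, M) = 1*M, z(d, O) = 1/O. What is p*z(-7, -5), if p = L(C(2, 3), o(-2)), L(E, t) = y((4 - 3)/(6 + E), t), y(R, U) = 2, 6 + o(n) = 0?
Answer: -⅖ ≈ -0.40000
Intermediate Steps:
o(n) = -6 (o(n) = -6 + 0 = -6)
C(l, M) = M
L(E, t) = 2
p = 2
p*z(-7, -5) = 2/(-5) = 2*(-⅕) = -⅖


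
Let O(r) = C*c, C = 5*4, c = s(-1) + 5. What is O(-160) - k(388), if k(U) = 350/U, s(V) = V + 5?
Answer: 34745/194 ≈ 179.10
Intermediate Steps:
s(V) = 5 + V
c = 9 (c = (5 - 1) + 5 = 4 + 5 = 9)
C = 20
O(r) = 180 (O(r) = 20*9 = 180)
O(-160) - k(388) = 180 - 350/388 = 180 - 1*175/194 = 180 - 175/194 = 34745/194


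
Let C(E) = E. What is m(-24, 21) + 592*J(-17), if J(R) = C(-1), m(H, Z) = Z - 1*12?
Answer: -583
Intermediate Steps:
m(H, Z) = -12 + Z (m(H, Z) = Z - 12 = -12 + Z)
J(R) = -1
m(-24, 21) + 592*J(-17) = (-12 + 21) + 592*(-1) = 9 - 592 = -583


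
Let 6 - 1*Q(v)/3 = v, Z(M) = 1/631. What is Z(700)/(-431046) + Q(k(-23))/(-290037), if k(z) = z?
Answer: -717073403/2390520338514 ≈ -0.00029997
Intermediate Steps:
Z(M) = 1/631
Q(v) = 18 - 3*v
Z(700)/(-431046) + Q(k(-23))/(-290037) = (1/631)/(-431046) + (18 - 3*(-23))/(-290037) = (1/631)*(-1/431046) + (18 + 69)*(-1/290037) = -1/271990026 + 87*(-1/290037) = -1/271990026 - 29/96679 = -717073403/2390520338514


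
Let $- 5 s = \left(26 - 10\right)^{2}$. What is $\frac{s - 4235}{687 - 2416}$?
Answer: $\frac{21431}{8645} \approx 2.479$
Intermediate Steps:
$s = - \frac{256}{5}$ ($s = - \frac{\left(26 - 10\right)^{2}}{5} = - \frac{16^{2}}{5} = \left(- \frac{1}{5}\right) 256 = - \frac{256}{5} \approx -51.2$)
$\frac{s - 4235}{687 - 2416} = \frac{- \frac{256}{5} - 4235}{687 - 2416} = - \frac{21431}{5 \left(687 - 2416\right)} = - \frac{21431}{5 \left(-1729\right)} = \left(- \frac{21431}{5}\right) \left(- \frac{1}{1729}\right) = \frac{21431}{8645}$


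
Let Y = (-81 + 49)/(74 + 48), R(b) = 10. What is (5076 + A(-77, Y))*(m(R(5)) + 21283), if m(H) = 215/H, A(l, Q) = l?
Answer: 213002391/2 ≈ 1.0650e+8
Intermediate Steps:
Y = -16/61 (Y = -32/122 = -32*1/122 = -16/61 ≈ -0.26230)
(5076 + A(-77, Y))*(m(R(5)) + 21283) = (5076 - 77)*(215/10 + 21283) = 4999*(215*(1/10) + 21283) = 4999*(43/2 + 21283) = 4999*(42609/2) = 213002391/2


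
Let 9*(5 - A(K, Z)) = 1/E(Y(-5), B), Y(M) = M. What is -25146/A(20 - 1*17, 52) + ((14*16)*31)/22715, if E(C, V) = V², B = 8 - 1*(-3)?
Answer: -44427830041/8832890 ≈ -5029.8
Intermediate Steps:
B = 11 (B = 8 + 3 = 11)
A(K, Z) = 5444/1089 (A(K, Z) = 5 - 1/(9*(11²)) = 5 - ⅑/121 = 5 - ⅑*1/121 = 5 - 1/1089 = 5444/1089)
-25146/A(20 - 1*17, 52) + ((14*16)*31)/22715 = -25146/5444/1089 + ((14*16)*31)/22715 = -25146*1089/5444 + (224*31)*(1/22715) = -13691997/2722 + 6944*(1/22715) = -13691997/2722 + 992/3245 = -44427830041/8832890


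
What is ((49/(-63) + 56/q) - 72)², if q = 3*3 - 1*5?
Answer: 279841/81 ≈ 3454.8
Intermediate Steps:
q = 4 (q = 9 - 5 = 4)
((49/(-63) + 56/q) - 72)² = ((49/(-63) + 56/4) - 72)² = ((49*(-1/63) + 56*(¼)) - 72)² = ((-7/9 + 14) - 72)² = (119/9 - 72)² = (-529/9)² = 279841/81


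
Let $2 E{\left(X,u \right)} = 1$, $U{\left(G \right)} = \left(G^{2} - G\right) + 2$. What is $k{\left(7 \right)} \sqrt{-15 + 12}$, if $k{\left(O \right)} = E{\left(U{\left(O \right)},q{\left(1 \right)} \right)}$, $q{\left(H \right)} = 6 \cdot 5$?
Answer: $\frac{i \sqrt{3}}{2} \approx 0.86602 i$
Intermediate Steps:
$U{\left(G \right)} = 2 + G^{2} - G$
$q{\left(H \right)} = 30$
$E{\left(X,u \right)} = \frac{1}{2}$ ($E{\left(X,u \right)} = \frac{1}{2} \cdot 1 = \frac{1}{2}$)
$k{\left(O \right)} = \frac{1}{2}$
$k{\left(7 \right)} \sqrt{-15 + 12} = \frac{\sqrt{-15 + 12}}{2} = \frac{\sqrt{-3}}{2} = \frac{i \sqrt{3}}{2}$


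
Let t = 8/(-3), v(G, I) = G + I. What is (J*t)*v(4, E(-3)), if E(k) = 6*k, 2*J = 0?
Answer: 0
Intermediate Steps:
J = 0 (J = (½)*0 = 0)
t = -8/3 (t = 8*(-⅓) = -8/3 ≈ -2.6667)
(J*t)*v(4, E(-3)) = (0*(-8/3))*(4 + 6*(-3)) = 0*(4 - 18) = 0*(-14) = 0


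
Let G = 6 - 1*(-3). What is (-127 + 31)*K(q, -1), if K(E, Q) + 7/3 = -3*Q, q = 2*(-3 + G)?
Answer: -64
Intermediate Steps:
G = 9 (G = 6 + 3 = 9)
q = 12 (q = 2*(-3 + 9) = 2*6 = 12)
K(E, Q) = -7/3 - 3*Q
(-127 + 31)*K(q, -1) = (-127 + 31)*(-7/3 - 3*(-1)) = -96*(-7/3 + 3) = -96*⅔ = -64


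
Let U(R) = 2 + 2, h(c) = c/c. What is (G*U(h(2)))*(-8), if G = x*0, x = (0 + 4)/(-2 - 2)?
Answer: 0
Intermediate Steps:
x = -1 (x = 4/(-4) = 4*(-1/4) = -1)
h(c) = 1
U(R) = 4
G = 0 (G = -1*0 = 0)
(G*U(h(2)))*(-8) = (0*4)*(-8) = 0*(-8) = 0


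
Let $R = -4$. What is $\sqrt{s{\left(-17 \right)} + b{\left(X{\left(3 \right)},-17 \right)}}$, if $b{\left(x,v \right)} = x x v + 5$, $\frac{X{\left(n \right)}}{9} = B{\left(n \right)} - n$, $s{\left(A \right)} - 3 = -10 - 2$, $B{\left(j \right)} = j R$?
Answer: $i \sqrt{309829} \approx 556.62 i$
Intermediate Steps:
$B{\left(j \right)} = - 4 j$ ($B{\left(j \right)} = j \left(-4\right) = - 4 j$)
$s{\left(A \right)} = -9$ ($s{\left(A \right)} = 3 - 12 = -9$)
$X{\left(n \right)} = - 45 n$ ($X{\left(n \right)} = 9 \left(- 4 n - n\right) = 9 \left(- 5 n\right) = - 45 n$)
$b{\left(x,v \right)} = 5 + v x^{2}$ ($b{\left(x,v \right)} = x^{2} v + 5 = v x^{2} + 5 = 5 + v x^{2}$)
$\sqrt{s{\left(-17 \right)} + b{\left(X{\left(3 \right)},-17 \right)}} = \sqrt{-9 + \left(5 - 17 \left(\left(-45\right) 3\right)^{2}\right)} = \sqrt{-9 + \left(5 - 17 \left(-135\right)^{2}\right)} = \sqrt{-9 + \left(5 - 309825\right)} = \sqrt{-9 - 309820} = \sqrt{-309829} = i \sqrt{309829}$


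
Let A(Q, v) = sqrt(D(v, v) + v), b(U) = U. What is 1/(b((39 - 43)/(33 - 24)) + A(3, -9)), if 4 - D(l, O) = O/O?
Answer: -18/251 - 81*I*sqrt(6)/502 ≈ -0.071713 - 0.39524*I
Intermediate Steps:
D(l, O) = 3 (D(l, O) = 4 - O/O = 4 - 1*1 = 4 - 1 = 3)
A(Q, v) = sqrt(3 + v)
1/(b((39 - 43)/(33 - 24)) + A(3, -9)) = 1/((39 - 43)/(33 - 24) + sqrt(3 - 9)) = 1/(-4/9 + sqrt(-6)) = 1/(-4*1/9 + I*sqrt(6)) = 1/(-4/9 + I*sqrt(6))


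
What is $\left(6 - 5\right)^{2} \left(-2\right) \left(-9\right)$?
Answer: $18$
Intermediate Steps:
$\left(6 - 5\right)^{2} \left(-2\right) \left(-9\right) = 1^{2} \left(-2\right) \left(-9\right) = 1 \left(-2\right) \left(-9\right) = \left(-2\right) \left(-9\right) = 18$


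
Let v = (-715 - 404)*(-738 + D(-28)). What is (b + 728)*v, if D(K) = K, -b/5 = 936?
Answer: -3387472608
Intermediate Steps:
b = -4680 (b = -5*936 = -4680)
v = 857154 (v = (-715 - 404)*(-738 - 28) = -1119*(-766) = 857154)
(b + 728)*v = (-4680 + 728)*857154 = -3952*857154 = -3387472608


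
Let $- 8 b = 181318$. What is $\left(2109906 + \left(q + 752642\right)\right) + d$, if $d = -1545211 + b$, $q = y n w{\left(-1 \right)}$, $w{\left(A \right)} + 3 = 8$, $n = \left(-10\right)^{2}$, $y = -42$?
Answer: $\frac{5094689}{4} \approx 1.2737 \cdot 10^{6}$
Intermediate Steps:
$b = - \frac{90659}{4}$ ($b = \left(- \frac{1}{8}\right) 181318 = - \frac{90659}{4} \approx -22665.0$)
$n = 100$
$w{\left(A \right)} = 5$ ($w{\left(A \right)} = -3 + 8 = 5$)
$q = -21000$ ($q = \left(-42\right) 100 \cdot 5 = \left(-4200\right) 5 = -21000$)
$d = - \frac{6271503}{4}$ ($d = -1545211 - \frac{90659}{4} = - \frac{6271503}{4} \approx -1.5679 \cdot 10^{6}$)
$\left(2109906 + \left(q + 752642\right)\right) + d = \left(2109906 + \left(-21000 + 752642\right)\right) - \frac{6271503}{4} = \left(2109906 + 731642\right) - \frac{6271503}{4} = 2841548 - \frac{6271503}{4} = \frac{5094689}{4}$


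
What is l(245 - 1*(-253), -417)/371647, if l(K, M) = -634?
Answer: -634/371647 ≈ -0.0017059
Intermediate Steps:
l(245 - 1*(-253), -417)/371647 = -634/371647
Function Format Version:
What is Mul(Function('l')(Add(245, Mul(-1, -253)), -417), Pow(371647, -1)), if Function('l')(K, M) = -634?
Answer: Rational(-634, 371647) ≈ -0.0017059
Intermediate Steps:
Mul(Function('l')(Add(245, Mul(-1, -253)), -417), Pow(371647, -1)) = Mul(-634, Pow(371647, -1)) = Mul(-634, Rational(1, 371647)) = Rational(-634, 371647)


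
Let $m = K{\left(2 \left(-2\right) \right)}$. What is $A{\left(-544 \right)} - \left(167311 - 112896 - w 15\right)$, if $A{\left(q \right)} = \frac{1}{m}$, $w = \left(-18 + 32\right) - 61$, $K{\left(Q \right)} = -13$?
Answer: $- \frac{716561}{13} \approx -55120.0$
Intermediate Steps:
$w = -47$ ($w = 14 - 61 = -47$)
$m = -13$
$A{\left(q \right)} = - \frac{1}{13}$ ($A{\left(q \right)} = \frac{1}{-13} = - \frac{1}{13}$)
$A{\left(-544 \right)} - \left(167311 - 112896 - w 15\right) = - \frac{1}{13} + \left(\left(\left(-336\right)^{2} - 167418\right) + \left(\left(-47\right) 15 + 107\right)\right) = - \frac{1}{13} + \left(\left(112896 - 167418\right) + \left(-705 + 107\right)\right) = - \frac{1}{13} - 55120 = - \frac{716561}{13}$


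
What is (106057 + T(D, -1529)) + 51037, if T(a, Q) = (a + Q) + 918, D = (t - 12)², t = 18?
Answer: 156519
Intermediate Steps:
D = 36 (D = (18 - 12)² = 6² = 36)
T(a, Q) = 918 + Q + a (T(a, Q) = (Q + a) + 918 = 918 + Q + a)
(106057 + T(D, -1529)) + 51037 = (106057 + (918 - 1529 + 36)) + 51037 = (106057 - 575) + 51037 = 105482 + 51037 = 156519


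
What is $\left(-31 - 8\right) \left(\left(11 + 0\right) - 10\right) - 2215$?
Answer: $-2254$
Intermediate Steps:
$\left(-31 - 8\right) \left(\left(11 + 0\right) - 10\right) - 2215 = - 39 \left(11 - 10\right) - 2215 = \left(-39\right) 1 - 2215 = -39 - 2215 = -2254$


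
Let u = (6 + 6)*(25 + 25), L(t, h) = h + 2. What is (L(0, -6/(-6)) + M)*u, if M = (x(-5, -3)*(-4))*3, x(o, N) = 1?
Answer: -5400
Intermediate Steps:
L(t, h) = 2 + h
u = 600 (u = 12*50 = 600)
M = -12 (M = (1*(-4))*3 = -4*3 = -12)
(L(0, -6/(-6)) + M)*u = ((2 - 6/(-6)) - 12)*600 = ((2 - 6*(-1/6)) - 12)*600 = ((2 + 1) - 12)*600 = (3 - 12)*600 = -9*600 = -5400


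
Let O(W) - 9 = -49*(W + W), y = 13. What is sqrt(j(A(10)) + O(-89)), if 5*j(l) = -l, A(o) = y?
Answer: sqrt(218210)/5 ≈ 93.426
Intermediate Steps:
A(o) = 13
j(l) = -l/5 (j(l) = (-l)/5 = -l/5)
O(W) = 9 - 98*W (O(W) = 9 - 49*(W + W) = 9 - 98*W)
sqrt(j(A(10)) + O(-89)) = sqrt(-1/5*13 + (9 - 98*(-89))) = sqrt(-13/5 + (9 + 8722)) = sqrt(-13/5 + 8731) = sqrt(43642/5) = sqrt(218210)/5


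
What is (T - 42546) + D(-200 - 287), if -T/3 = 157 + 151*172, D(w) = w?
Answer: -121420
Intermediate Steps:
T = -78387 (T = -3*(157 + 151*172) = -3*(157 + 25972) = -3*26129 = -78387)
(T - 42546) + D(-200 - 287) = (-78387 - 42546) + (-200 - 287) = -120933 - 487 = -121420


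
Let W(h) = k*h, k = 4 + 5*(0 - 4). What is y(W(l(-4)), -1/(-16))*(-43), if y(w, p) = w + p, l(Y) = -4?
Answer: -44075/16 ≈ -2754.7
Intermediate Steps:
k = -16 (k = 4 + 5*(-4) = 4 - 20 = -16)
W(h) = -16*h
y(w, p) = p + w
y(W(l(-4)), -1/(-16))*(-43) = (-1/(-16) - 16*(-4))*(-43) = (-1*(-1/16) + 64)*(-43) = (1/16 + 64)*(-43) = (1025/16)*(-43) = -44075/16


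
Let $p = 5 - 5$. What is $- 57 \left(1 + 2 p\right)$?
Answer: $-57$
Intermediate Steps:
$p = 0$
$- 57 \left(1 + 2 p\right) = - 57 \left(1 + 2 \cdot 0\right) = - 57 \left(1 + 0\right) = \left(-57\right) 1 = -57$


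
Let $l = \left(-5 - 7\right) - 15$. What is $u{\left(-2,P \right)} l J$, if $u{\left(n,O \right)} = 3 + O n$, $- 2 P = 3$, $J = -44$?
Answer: $7128$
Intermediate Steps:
$P = - \frac{3}{2}$ ($P = \left(- \frac{1}{2}\right) 3 = - \frac{3}{2} \approx -1.5$)
$l = -27$ ($l = -12 - 15 = -27$)
$u{\left(-2,P \right)} l J = \left(3 - -3\right) \left(-27\right) \left(-44\right) = \left(3 + 3\right) \left(-27\right) \left(-44\right) = 6 \left(-27\right) \left(-44\right) = \left(-162\right) \left(-44\right) = 7128$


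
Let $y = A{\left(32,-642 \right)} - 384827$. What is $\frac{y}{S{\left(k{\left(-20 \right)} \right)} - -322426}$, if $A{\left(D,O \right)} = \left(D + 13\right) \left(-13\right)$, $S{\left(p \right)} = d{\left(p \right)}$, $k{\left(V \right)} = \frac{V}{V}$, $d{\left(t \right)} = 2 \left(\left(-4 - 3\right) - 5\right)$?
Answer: $- \frac{192706}{161201} \approx -1.1954$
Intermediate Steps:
$d{\left(t \right)} = -24$ ($d{\left(t \right)} = 2 \left(\left(-4 - 3\right) - 5\right) = 2 \left(-7 - 5\right) = 2 \left(-12\right) = -24$)
$k{\left(V \right)} = 1$
$S{\left(p \right)} = -24$
$A{\left(D,O \right)} = -169 - 13 D$ ($A{\left(D,O \right)} = \left(13 + D\right) \left(-13\right) = -169 - 13 D$)
$y = -385412$ ($y = \left(-169 - 416\right) - 384827 = -585 - 384827 = -385412$)
$\frac{y}{S{\left(k{\left(-20 \right)} \right)} - -322426} = - \frac{385412}{-24 - -322426} = - \frac{385412}{-24 + 322426} = - \frac{385412}{322402} = \left(-385412\right) \frac{1}{322402} = - \frac{192706}{161201}$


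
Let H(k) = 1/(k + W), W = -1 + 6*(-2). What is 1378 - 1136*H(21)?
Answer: 1236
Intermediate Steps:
W = -13 (W = -1 - 12 = -13)
H(k) = 1/(-13 + k) (H(k) = 1/(k - 13) = 1/(-13 + k))
1378 - 1136*H(21) = 1378 - 1136/(-13 + 21) = 1378 - 1136/8 = 1378 - 1136*⅛ = 1378 - 142 = 1236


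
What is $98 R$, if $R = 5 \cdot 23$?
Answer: $11270$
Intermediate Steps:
$R = 115$
$98 R = 98 \cdot 115 = 11270$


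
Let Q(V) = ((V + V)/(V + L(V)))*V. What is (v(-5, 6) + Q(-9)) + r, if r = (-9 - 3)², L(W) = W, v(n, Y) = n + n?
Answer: 125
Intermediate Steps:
v(n, Y) = 2*n
Q(V) = V (Q(V) = ((V + V)/(V + V))*V = ((2*V)/((2*V)))*V = ((2*V)*(1/(2*V)))*V = 1*V = V)
r = 144 (r = (-12)² = 144)
(v(-5, 6) + Q(-9)) + r = (2*(-5) - 9) + 144 = (-10 - 9) + 144 = -19 + 144 = 125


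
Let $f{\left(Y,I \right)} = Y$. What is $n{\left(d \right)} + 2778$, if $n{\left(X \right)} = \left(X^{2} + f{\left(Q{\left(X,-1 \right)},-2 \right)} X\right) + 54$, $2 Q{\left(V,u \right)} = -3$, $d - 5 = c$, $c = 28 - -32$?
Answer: $\frac{13919}{2} \approx 6959.5$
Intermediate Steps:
$c = 60$ ($c = 28 + 32 = 60$)
$d = 65$ ($d = 5 + 60 = 65$)
$Q{\left(V,u \right)} = - \frac{3}{2}$ ($Q{\left(V,u \right)} = \frac{1}{2} \left(-3\right) = - \frac{3}{2}$)
$n{\left(X \right)} = 54 + X^{2} - \frac{3 X}{2}$ ($n{\left(X \right)} = \left(X^{2} - \frac{3 X}{2}\right) + 54 = 54 + X^{2} - \frac{3 X}{2}$)
$n{\left(d \right)} + 2778 = \left(54 + 65^{2} - \frac{195}{2}\right) + 2778 = \left(54 + 4225 - \frac{195}{2}\right) + 2778 = \frac{8363}{2} + 2778 = \frac{13919}{2}$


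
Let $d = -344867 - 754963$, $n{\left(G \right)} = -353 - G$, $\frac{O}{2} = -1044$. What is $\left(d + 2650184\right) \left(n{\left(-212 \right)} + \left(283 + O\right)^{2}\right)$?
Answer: $5050873490936$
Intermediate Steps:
$O = -2088$ ($O = 2 \left(-1044\right) = -2088$)
$d = -1099830$ ($d = -344867 - 754963 = -1099830$)
$\left(d + 2650184\right) \left(n{\left(-212 \right)} + \left(283 + O\right)^{2}\right) = \left(-1099830 + 2650184\right) \left(\left(-353 - -212\right) + \left(283 - 2088\right)^{2}\right) = 1550354 \left(\left(-353 + 212\right) + \left(-1805\right)^{2}\right) = 1550354 \left(-141 + 3258025\right) = 1550354 \cdot 3257884 = 5050873490936$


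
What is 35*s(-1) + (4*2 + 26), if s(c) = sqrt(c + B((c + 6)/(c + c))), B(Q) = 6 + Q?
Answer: 34 + 35*sqrt(10)/2 ≈ 89.340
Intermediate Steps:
s(c) = sqrt(6 + c + (6 + c)/(2*c)) (s(c) = sqrt(c + (6 + (c + 6)/(c + c))) = sqrt(c + (6 + (6 + c)/((2*c)))) = sqrt(c + (6 + (6 + c)*(1/(2*c)))) = sqrt(c + (6 + (6 + c)/(2*c))) = sqrt(6 + c + (6 + c)/(2*c)))
35*s(-1) + (4*2 + 26) = 35*(sqrt(26 + 4*(-1) + 12/(-1))/2) + (4*2 + 26) = 35*(sqrt(26 - 4 + 12*(-1))/2) + (8 + 26) = 35*(sqrt(26 - 4 - 12)/2) + 34 = 35*(sqrt(10)/2) + 34 = 35*sqrt(10)/2 + 34 = 34 + 35*sqrt(10)/2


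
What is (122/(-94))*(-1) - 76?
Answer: -3511/47 ≈ -74.702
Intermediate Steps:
(122/(-94))*(-1) - 76 = (122*(-1/94))*(-1) - 76 = -61/47*(-1) - 76 = 61/47 - 76 = -3511/47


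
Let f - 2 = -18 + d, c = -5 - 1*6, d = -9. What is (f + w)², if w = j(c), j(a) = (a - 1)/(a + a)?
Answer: 72361/121 ≈ 598.02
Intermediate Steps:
c = -11 (c = -5 - 6 = -11)
j(a) = (-1 + a)/(2*a) (j(a) = (-1 + a)/((2*a)) = (-1 + a)*(1/(2*a)) = (-1 + a)/(2*a))
f = -25 (f = 2 + (-18 - 9) = 2 - 27 = -25)
w = 6/11 (w = (½)*(-1 - 11)/(-11) = (½)*(-1/11)*(-12) = 6/11 ≈ 0.54545)
(f + w)² = (-25 + 6/11)² = (-269/11)² = 72361/121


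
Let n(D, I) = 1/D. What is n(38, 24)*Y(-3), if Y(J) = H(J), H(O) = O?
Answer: -3/38 ≈ -0.078947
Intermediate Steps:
Y(J) = J
n(38, 24)*Y(-3) = -3/38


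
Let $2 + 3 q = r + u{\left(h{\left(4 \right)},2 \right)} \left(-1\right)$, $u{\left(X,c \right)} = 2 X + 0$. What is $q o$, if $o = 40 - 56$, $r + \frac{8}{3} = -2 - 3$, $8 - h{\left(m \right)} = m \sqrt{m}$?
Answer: $\frac{464}{9} \approx 51.556$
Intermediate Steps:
$h{\left(m \right)} = 8 - m^{\frac{3}{2}}$ ($h{\left(m \right)} = 8 - m \sqrt{m} = 8 - m^{\frac{3}{2}}$)
$r = - \frac{23}{3}$ ($r = - \frac{8}{3} - 5 = - \frac{23}{3} \approx -7.6667$)
$u{\left(X,c \right)} = 2 X$
$o = -16$ ($o = 40 - 56 = -16$)
$q = - \frac{29}{9}$ ($q = - \frac{2}{3} + \frac{- \frac{23}{3} + 2 \left(8 - 4^{\frac{3}{2}}\right) \left(-1\right)}{3} = - \frac{2}{3} + \frac{- \frac{23}{3} + 2 \left(8 - 8\right) \left(-1\right)}{3} = - \frac{2}{3} + \frac{- \frac{23}{3} + 2 \cdot 0 \left(-1\right)}{3} = - \frac{2}{3} + \frac{- \frac{23}{3} + 0 \left(-1\right)}{3} = - \frac{2}{3} + \frac{- \frac{23}{3} + 0}{3} = - \frac{2}{3} + \frac{1}{3} \left(- \frac{23}{3}\right) = - \frac{2}{3} - \frac{23}{9} = - \frac{29}{9} \approx -3.2222$)
$q o = \left(- \frac{29}{9}\right) \left(-16\right) = \frac{464}{9}$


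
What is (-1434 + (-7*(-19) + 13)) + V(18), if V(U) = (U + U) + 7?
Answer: -1245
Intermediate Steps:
V(U) = 7 + 2*U (V(U) = 2*U + 7 = 7 + 2*U)
(-1434 + (-7*(-19) + 13)) + V(18) = (-1434 + (-7*(-19) + 13)) + (7 + 2*18) = (-1434 + (133 + 13)) + (7 + 36) = (-1434 + 146) + 43 = -1288 + 43 = -1245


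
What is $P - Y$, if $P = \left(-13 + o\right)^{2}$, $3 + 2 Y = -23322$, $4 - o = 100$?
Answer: $\frac{47087}{2} \approx 23544.0$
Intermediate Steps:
$o = -96$ ($o = 4 - 100 = -96$)
$Y = - \frac{23325}{2}$ ($Y = - \frac{3}{2} + \frac{1}{2} \left(-23322\right) = - \frac{3}{2} - 11661 = - \frac{23325}{2} \approx -11663.0$)
$P = 11881$ ($P = \left(-13 - 96\right)^{2} = \left(-109\right)^{2} = 11881$)
$P - Y = 11881 - - \frac{23325}{2} = 11881 + \frac{23325}{2} = \frac{47087}{2}$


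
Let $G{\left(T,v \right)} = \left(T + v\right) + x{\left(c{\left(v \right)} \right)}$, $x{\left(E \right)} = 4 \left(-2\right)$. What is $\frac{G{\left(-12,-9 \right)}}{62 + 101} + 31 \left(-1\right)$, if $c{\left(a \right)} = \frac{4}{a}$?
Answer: $- \frac{5082}{163} \approx -31.178$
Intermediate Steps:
$x{\left(E \right)} = -8$
$G{\left(T,v \right)} = -8 + T + v$ ($G{\left(T,v \right)} = \left(T + v\right) - 8 = -8 + T + v$)
$\frac{G{\left(-12,-9 \right)}}{62 + 101} + 31 \left(-1\right) = \frac{-8 - 12 - 9}{62 + 101} + 31 \left(-1\right) = \frac{1}{163} \left(-29\right) - 31 = - \frac{29}{163} - 31 = - \frac{5082}{163}$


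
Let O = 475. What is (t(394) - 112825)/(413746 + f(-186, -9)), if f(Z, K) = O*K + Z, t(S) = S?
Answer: -112431/409285 ≈ -0.27470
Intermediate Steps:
f(Z, K) = Z + 475*K (f(Z, K) = 475*K + Z = Z + 475*K)
(t(394) - 112825)/(413746 + f(-186, -9)) = (394 - 112825)/(413746 + (-186 + 475*(-9))) = -112431/(413746 + (-186 - 4275)) = -112431/(413746 - 4461) = -112431/409285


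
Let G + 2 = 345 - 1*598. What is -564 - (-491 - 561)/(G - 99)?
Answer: -100354/177 ≈ -566.97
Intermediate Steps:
G = -255 (G = -2 + (345 - 1*598) = -2 + (345 - 598) = -2 - 253 = -255)
-564 - (-491 - 561)/(G - 99) = -564 - (-491 - 561)/(-255 - 99) = -564 - (-1052)/(-354) = -564 - (-1052)*(-1)/354 = -564 - 1*526/177 = -564 - 526/177 = -100354/177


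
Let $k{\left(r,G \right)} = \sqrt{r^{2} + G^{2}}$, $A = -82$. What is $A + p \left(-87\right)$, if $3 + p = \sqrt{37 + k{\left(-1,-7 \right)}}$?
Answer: $179 - 87 \sqrt{37 + 5 \sqrt{2}} \approx -398.56$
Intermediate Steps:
$k{\left(r,G \right)} = \sqrt{G^{2} + r^{2}}$
$p = -3 + \sqrt{37 + 5 \sqrt{2}}$ ($p = -3 + \sqrt{37 + \sqrt{\left(-7\right)^{2} + \left(-1\right)^{2}}} = -3 + \sqrt{37 + \sqrt{49 + 1}} = -3 + \sqrt{37 + \sqrt{50}} = -3 + \sqrt{37 + 5 \sqrt{2}} \approx 3.6386$)
$A + p \left(-87\right) = -82 + \left(-3 + \sqrt{37 + 5 \sqrt{2}}\right) \left(-87\right) = -82 + \left(261 - 87 \sqrt{37 + 5 \sqrt{2}}\right) = 179 - 87 \sqrt{37 + 5 \sqrt{2}}$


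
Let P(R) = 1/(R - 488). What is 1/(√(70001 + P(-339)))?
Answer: √5319523678/19296942 ≈ 0.0037796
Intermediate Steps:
P(R) = 1/(-488 + R)
1/(√(70001 + P(-339))) = 1/(√(70001 + 1/(-488 - 339))) = 1/(√(70001 + 1/(-827))) = 1/(√(70001 - 1/827)) = 1/(√(57890826/827)) = 1/(3*√5319523678/827) = √5319523678/19296942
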